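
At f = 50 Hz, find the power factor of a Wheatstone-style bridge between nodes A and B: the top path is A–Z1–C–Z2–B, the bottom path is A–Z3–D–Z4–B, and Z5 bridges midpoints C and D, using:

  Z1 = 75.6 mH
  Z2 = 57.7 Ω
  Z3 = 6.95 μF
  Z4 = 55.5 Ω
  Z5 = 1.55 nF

Step 1 — Angular frequency: ω = 2π·f = 2π·50 = 314.2 rad/s.
Step 2 — Component impedances:
  Z1: Z = jωL = j·314.2·0.0756 = 0 + j23.75 Ω
  Z2: Z = R = 57.7 Ω
  Z3: Z = 1/(jωC) = -j/(ω·C) = 0 - j458 Ω
  Z4: Z = R = 55.5 Ω
  Z5: Z = 1/(jωC) = -j/(ω·C) = 0 - j2.054e+06 Ω
Step 3 — Bridge requires nodal analysis (the Z5 bridge couples midpoints C and D, so the two paths cannot be reduced to a simple series/parallel combination). Setting node B to ground and injecting 1 A at node A, the 3-node admittance system at A, C, D solves to V_A = Z_AB = 62.05 + j16.25 Ω = 64.15∠14.7° Ω.
Step 4 — Power factor: PF = cos(φ) = Re(Z)/|Z| = 62.055/64.146 = 0.9674.
Step 5 — Type: Im(Z) = 16.25 ⇒ lagging (phase φ = 14.7°).

PF = 0.9674 (lagging, φ = 14.7°)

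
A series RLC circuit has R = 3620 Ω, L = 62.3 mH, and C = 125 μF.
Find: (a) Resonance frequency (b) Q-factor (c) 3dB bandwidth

Step 1 — Resonance: ω₀ = 1/√(LC) = 1/√(0.0623·0.000125) = 358.3 rad/s.
Step 2 — f₀ = ω₀/(2π) = 57.03 Hz.
Step 3 — Series Q: Q = ω₀L/R = 358.3·0.0623/3620 = 0.006167.
Step 4 — Bandwidth: Δω = ω₀/Q = 5.811e+04 rad/s; BW = Δω/(2π) = 9248 Hz.

(a) f₀ = 57.03 Hz  (b) Q = 0.006167  (c) BW = 9248 Hz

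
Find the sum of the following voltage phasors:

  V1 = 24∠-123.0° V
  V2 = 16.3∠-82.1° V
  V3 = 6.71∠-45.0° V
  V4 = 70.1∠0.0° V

Step 1 — Convert each phasor to rectangular form:
  V1 = 24·(cos(-123.0°) + j·sin(-123.0°)) = -13.07 - j20.13 V
  V2 = 16.3·(cos(-82.1°) + j·sin(-82.1°)) = 2.24 - j16.15 V
  V3 = 6.71·(cos(-45.0°) + j·sin(-45.0°)) = 4.745 - j4.745 V
  V4 = 70.1·(cos(0.0°) + j·sin(0.0°)) = 70.1 V
Step 2 — Sum components: V_total = 64.01 - j41.02 V.
Step 3 — Convert to polar: |V_total| = 76.03 V, ∠V_total = -32.7°.

V_total = 76.03∠-32.7° V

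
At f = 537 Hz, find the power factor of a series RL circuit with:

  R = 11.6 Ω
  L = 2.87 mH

Step 1 — Angular frequency: ω = 2π·f = 2π·537 = 3374 rad/s.
Step 2 — Component impedances:
  R: Z = R = 11.6 Ω
  L: Z = jωL = j·3374·0.00287 = 0 + j9.684 Ω
Step 3 — Series combination: Z_total = R + L = 11.6 + j9.684 Ω = 15.11∠39.9° Ω.
Step 4 — Power factor: PF = cos(φ) = Re(Z)/|Z| = 11.6/15.11 = 0.7677.
Step 5 — Type: Im(Z) = 9.684 ⇒ lagging (phase φ = 39.9°).

PF = 0.7677 (lagging, φ = 39.9°)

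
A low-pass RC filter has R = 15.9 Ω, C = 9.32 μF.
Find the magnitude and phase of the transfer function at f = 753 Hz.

Step 1 — Angular frequency: ω = 2π·753 = 4731 rad/s.
Step 2 — Transfer function: H(jω) = 1/(1 + jωRC).
Step 3 — Denominator: 1 + jωRC = 1 + j·4731·15.9·9.32e-06 = 1 + j0.7011.
Step 4 — H = 0.6704 - j0.4701.
Step 5 — Magnitude: |H| = 0.8188 (-1.7 dB); phase: φ = -35.0°.

|H| = 0.8188 (-1.7 dB), φ = -35.0°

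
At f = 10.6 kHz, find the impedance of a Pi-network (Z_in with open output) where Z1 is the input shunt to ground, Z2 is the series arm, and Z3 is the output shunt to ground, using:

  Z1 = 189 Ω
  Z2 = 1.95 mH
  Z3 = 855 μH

Step 1 — Angular frequency: ω = 2π·f = 2π·1.06e+04 = 6.66e+04 rad/s.
Step 2 — Component impedances:
  Z1: Z = R = 189 Ω
  Z2: Z = jωL = j·6.66e+04·0.00195 = 0 + j129.9 Ω
  Z3: Z = jωL = j·6.66e+04·0.000855 = 0 + j56.94 Ω
Step 3 — With open output, the series arm Z2 and the output shunt Z3 appear in series to ground: Z2 + Z3 = 0 + j186.8 Ω.
Step 4 — Parallel with input shunt Z1: Z_in = Z1 || (Z2 + Z3) = 93.4 + j94.49 Ω = 132.9∠45.3° Ω.

Z = 93.4 + j94.49 Ω = 132.9∠45.3° Ω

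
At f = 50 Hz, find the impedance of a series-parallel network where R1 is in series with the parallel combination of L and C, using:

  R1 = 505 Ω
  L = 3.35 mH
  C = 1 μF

Step 1 — Angular frequency: ω = 2π·f = 2π·50 = 314.2 rad/s.
Step 2 — Component impedances:
  R1: Z = R = 505 Ω
  L: Z = jωL = j·314.2·0.00335 = 0 + j1.052 Ω
  C: Z = 1/(jωC) = -j/(ω·C) = 0 - j3183 Ω
Step 3 — Parallel branch: L || C = 1/(1/L + 1/C) = 0 + j1.053 Ω.
Step 4 — Series with R1: Z_total = R1 + (L || C) = 505 + j1.053 Ω = 505∠0.1° Ω.

Z = 505 + j1.053 Ω = 505∠0.1° Ω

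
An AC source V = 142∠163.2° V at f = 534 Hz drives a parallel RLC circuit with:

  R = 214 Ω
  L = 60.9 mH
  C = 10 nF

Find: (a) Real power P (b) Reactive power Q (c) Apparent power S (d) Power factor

Step 1 — Angular frequency: ω = 2π·f = 2π·534 = 3355 rad/s.
Step 2 — Component impedances:
  R: Z = R = 214 Ω
  L: Z = jωL = j·3355·0.0609 = 0 + j204.3 Ω
  C: Z = 1/(jωC) = -j/(ω·C) = 0 - j2.98e+04 Ω
Step 3 — Parallel combination: 1/Z_total = 1/R + 1/L + 1/C; Z_total = 102.8 + j106.9 Ω = 148.3∠46.1° Ω.
Step 4 — Source phasor: V = 142∠163.2° V = -135.9 + j41.04 V.
Step 5 — Current: I = V / Z = -0.4357 + j0.8525 A = 0.9574∠117.1° A.
Step 6 — Complex power: S = V·I* = 94.22 + j98.01 VA.
Step 7 — Real power: P = Re(S) = 94.22 W.
Step 8 — Reactive power: Q = Im(S) = 98.01 VAR.
Step 9 — Apparent power: |S| = 136 VA.
Step 10 — Power factor: PF = P/|S| = 0.6931 (lagging).

(a) P = 94.22 W  (b) Q = 98.01 VAR  (c) S = 136 VA  (d) PF = 0.6931 (lagging)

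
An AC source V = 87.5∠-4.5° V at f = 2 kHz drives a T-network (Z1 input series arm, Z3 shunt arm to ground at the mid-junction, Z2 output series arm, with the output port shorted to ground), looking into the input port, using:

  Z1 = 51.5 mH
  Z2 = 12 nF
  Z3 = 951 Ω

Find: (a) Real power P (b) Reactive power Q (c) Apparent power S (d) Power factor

Step 1 — Angular frequency: ω = 2π·f = 2π·2000 = 1.257e+04 rad/s.
Step 2 — Component impedances:
  Z1: Z = jωL = j·1.257e+04·0.0515 = 0 + j647.2 Ω
  Z2: Z = 1/(jωC) = -j/(ω·C) = 0 - j6631 Ω
  Z3: Z = R = 951 Ω
Step 3 — With the output port shorted to ground, the output series arm Z2 runs from the junction to ground; the shunt arm Z3 also runs from the junction to ground. They appear in parallel: Z3 || Z2 = 931.8 - j133.6 Ω.
Step 4 — Series with input arm Z1: Z_in = Z1 + (Z3 || Z2) = 931.8 + j513.5 Ω = 1064∠28.9° Ω.
Step 5 — Source phasor: V = 87.5∠-4.5° V = 87.23 - j6.865 V.
Step 6 — Current: I = V / Z = 0.06869 - j0.04522 A = 0.08224∠-33.4° A.
Step 7 — Complex power: S = V·I* = 6.302 + j3.473 VA.
Step 8 — Real power: P = Re(S) = 6.302 W.
Step 9 — Reactive power: Q = Im(S) = 3.473 VAR.
Step 10 — Apparent power: |S| = 7.196 VA.
Step 11 — Power factor: PF = P/|S| = 0.8758 (lagging).

(a) P = 6.302 W  (b) Q = 3.473 VAR  (c) S = 7.196 VA  (d) PF = 0.8758 (lagging)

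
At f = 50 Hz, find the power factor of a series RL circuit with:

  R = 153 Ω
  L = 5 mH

Step 1 — Angular frequency: ω = 2π·f = 2π·50 = 314.2 rad/s.
Step 2 — Component impedances:
  R: Z = R = 153 Ω
  L: Z = jωL = j·314.2·0.005 = 0 + j1.571 Ω
Step 3 — Series combination: Z_total = R + L = 153 + j1.571 Ω = 153∠0.6° Ω.
Step 4 — Power factor: PF = cos(φ) = Re(Z)/|Z| = 153/153.01 = 0.9999.
Step 5 — Type: Im(Z) = 1.571 ⇒ lagging (phase φ = 0.6°).

PF = 0.9999 (lagging, φ = 0.6°)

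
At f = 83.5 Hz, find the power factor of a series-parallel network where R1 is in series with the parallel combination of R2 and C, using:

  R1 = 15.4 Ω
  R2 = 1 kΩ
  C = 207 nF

Step 1 — Angular frequency: ω = 2π·f = 2π·83.5 = 524.6 rad/s.
Step 2 — Component impedances:
  R1: Z = R = 15.4 Ω
  R2: Z = R = 1000 Ω
  C: Z = 1/(jωC) = -j/(ω·C) = 0 - j9208 Ω
Step 3 — Parallel branch: R2 || C = 1/(1/R2 + 1/C) = 988.3 - j107.3 Ω.
Step 4 — Series with R1: Z_total = R1 + (R2 || C) = 1004 - j107.3 Ω = 1009∠-6.1° Ω.
Step 5 — Power factor: PF = cos(φ) = Re(Z)/|Z| = 1003.7/1009.5 = 0.9943.
Step 6 — Type: Im(Z) = -107.3 ⇒ leading (phase φ = -6.1°).

PF = 0.9943 (leading, φ = -6.1°)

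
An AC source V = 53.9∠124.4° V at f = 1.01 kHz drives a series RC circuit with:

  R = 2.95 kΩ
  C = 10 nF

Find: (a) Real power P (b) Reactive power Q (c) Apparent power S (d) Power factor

Step 1 — Angular frequency: ω = 2π·f = 2π·1010 = 6346 rad/s.
Step 2 — Component impedances:
  R: Z = R = 2950 Ω
  C: Z = 1/(jωC) = -j/(ω·C) = 0 - j1.576e+04 Ω
Step 3 — Series combination: Z_total = R + C = 2950 - j1.576e+04 Ω = 1.603e+04∠-79.4° Ω.
Step 4 — Source phasor: V = 53.9∠124.4° V = -30.45 + j44.47 V.
Step 5 — Current: I = V / Z = -0.003076 - j0.001357 A = 0.003362∠-156.2° A.
Step 6 — Complex power: S = V·I* = 0.03335 - j0.1781 VA.
Step 7 — Real power: P = Re(S) = 0.03335 W.
Step 8 — Reactive power: Q = Im(S) = -0.1781 VAR.
Step 9 — Apparent power: |S| = 0.1812 VA.
Step 10 — Power factor: PF = P/|S| = 0.184 (leading).

(a) P = 0.03335 W  (b) Q = -0.1781 VAR  (c) S = 0.1812 VA  (d) PF = 0.184 (leading)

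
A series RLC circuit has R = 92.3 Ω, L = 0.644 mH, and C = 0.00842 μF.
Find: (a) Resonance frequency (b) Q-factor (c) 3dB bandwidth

Step 1 — Resonance: ω₀ = 1/√(LC) = 1/√(0.000644·8.42e-09) = 4.294e+05 rad/s.
Step 2 — f₀ = ω₀/(2π) = 6.835e+04 Hz.
Step 3 — Series Q: Q = ω₀L/R = 4.294e+05·0.000644/92.3 = 2.996.
Step 4 — Bandwidth: Δω = ω₀/Q = 1.433e+05 rad/s; BW = Δω/(2π) = 2.281e+04 Hz.

(a) f₀ = 6.835e+04 Hz  (b) Q = 2.996  (c) BW = 2.281e+04 Hz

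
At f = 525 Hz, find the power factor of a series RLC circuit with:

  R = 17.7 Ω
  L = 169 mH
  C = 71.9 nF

Step 1 — Angular frequency: ω = 2π·f = 2π·525 = 3299 rad/s.
Step 2 — Component impedances:
  R: Z = R = 17.7 Ω
  L: Z = jωL = j·3299·0.169 = 0 + j557.5 Ω
  C: Z = 1/(jωC) = -j/(ω·C) = 0 - j4216 Ω
Step 3 — Series combination: Z_total = R + L + C = 17.7 - j3659 Ω = 3659∠-89.7° Ω.
Step 4 — Power factor: PF = cos(φ) = Re(Z)/|Z| = 17.7/3658.9 = 0.004838.
Step 5 — Type: Im(Z) = -3659 ⇒ leading (phase φ = -89.7°).

PF = 0.004838 (leading, φ = -89.7°)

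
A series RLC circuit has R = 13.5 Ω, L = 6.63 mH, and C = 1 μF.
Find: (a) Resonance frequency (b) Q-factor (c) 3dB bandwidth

Step 1 — Resonance: ω₀ = 1/√(LC) = 1/√(0.00663·1e-06) = 1.228e+04 rad/s.
Step 2 — f₀ = ω₀/(2π) = 1955 Hz.
Step 3 — Series Q: Q = ω₀L/R = 1.228e+04·0.00663/13.5 = 6.031.
Step 4 — Bandwidth: Δω = ω₀/Q = 2036 rad/s; BW = Δω/(2π) = 324.1 Hz.

(a) f₀ = 1955 Hz  (b) Q = 6.031  (c) BW = 324.1 Hz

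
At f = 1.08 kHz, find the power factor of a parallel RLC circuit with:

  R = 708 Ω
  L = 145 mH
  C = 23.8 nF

Step 1 — Angular frequency: ω = 2π·f = 2π·1080 = 6786 rad/s.
Step 2 — Component impedances:
  R: Z = R = 708 Ω
  L: Z = jωL = j·6786·0.145 = 0 + j983.9 Ω
  C: Z = 1/(jωC) = -j/(ω·C) = 0 - j6192 Ω
Step 3 — Parallel combination: 1/Z_total = 1/R + 1/L + 1/C; Z_total = 518.2 + j313.6 Ω = 605.7∠31.2° Ω.
Step 4 — Power factor: PF = cos(φ) = Re(Z)/|Z| = 518.2/605.7 = 0.8555.
Step 5 — Type: Im(Z) = 313.6 ⇒ lagging (phase φ = 31.2°).

PF = 0.8555 (lagging, φ = 31.2°)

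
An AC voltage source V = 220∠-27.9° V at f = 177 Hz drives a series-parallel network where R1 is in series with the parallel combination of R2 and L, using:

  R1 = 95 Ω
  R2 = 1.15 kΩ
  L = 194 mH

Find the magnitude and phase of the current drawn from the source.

Step 1 — Angular frequency: ω = 2π·f = 2π·177 = 1112 rad/s.
Step 2 — Component impedances:
  R1: Z = R = 95 Ω
  R2: Z = R = 1150 Ω
  L: Z = jωL = j·1112·0.194 = 0 + j215.8 Ω
Step 3 — Parallel branch: R2 || L = 1/(1/R2 + 1/L) = 39.1 + j208.4 Ω.
Step 4 — Series with R1: Z_total = R1 + (R2 || L) = 134.1 + j208.4 Ω = 247.8∠57.2° Ω.
Step 5 — Source phasor: V = 220∠-27.9° V = 194.4 - j102.9 V.
Step 6 — Ohm's law: I = V / Z_total = (194.4 - j102.9) / (134.1 + j208.4) = 0.07518 - j0.8845 A.
Step 7 — Convert to polar: |I| = 0.8877 A, ∠I = -85.1°.

I = 0.8877∠-85.1° A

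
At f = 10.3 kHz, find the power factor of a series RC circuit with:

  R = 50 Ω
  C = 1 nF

Step 1 — Angular frequency: ω = 2π·f = 2π·1.03e+04 = 6.472e+04 rad/s.
Step 2 — Component impedances:
  R: Z = R = 50 Ω
  C: Z = 1/(jωC) = -j/(ω·C) = 0 - j1.545e+04 Ω
Step 3 — Series combination: Z_total = R + C = 50 - j1.545e+04 Ω = 1.545e+04∠-89.8° Ω.
Step 4 — Power factor: PF = cos(φ) = Re(Z)/|Z| = 50/1.545e+04 = 0.003236.
Step 5 — Type: Im(Z) = -1.545e+04 ⇒ leading (phase φ = -89.8°).

PF = 0.003236 (leading, φ = -89.8°)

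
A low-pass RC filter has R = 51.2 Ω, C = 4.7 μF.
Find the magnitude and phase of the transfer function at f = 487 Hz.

Step 1 — Angular frequency: ω = 2π·487 = 3060 rad/s.
Step 2 — Transfer function: H(jω) = 1/(1 + jωRC).
Step 3 — Denominator: 1 + jωRC = 1 + j·3060·51.2·4.7e-06 = 1 + j0.7363.
Step 4 — H = 0.6484 - j0.4775.
Step 5 — Magnitude: |H| = 0.8053 (-1.9 dB); phase: φ = -36.4°.

|H| = 0.8053 (-1.9 dB), φ = -36.4°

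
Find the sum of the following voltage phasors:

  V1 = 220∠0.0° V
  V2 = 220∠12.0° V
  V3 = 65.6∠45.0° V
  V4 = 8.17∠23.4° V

Step 1 — Convert each phasor to rectangular form:
  V1 = 220·(cos(0.0°) + j·sin(0.0°)) = 220 V
  V2 = 220·(cos(12.0°) + j·sin(12.0°)) = 215.2 + j45.74 V
  V3 = 65.6·(cos(45.0°) + j·sin(45.0°)) = 46.39 + j46.39 V
  V4 = 8.17·(cos(23.4°) + j·sin(23.4°)) = 7.498 + j3.245 V
Step 2 — Sum components: V_total = 489.1 + j95.37 V.
Step 3 — Convert to polar: |V_total| = 498.3 V, ∠V_total = 11.0°.

V_total = 498.3∠11.0° V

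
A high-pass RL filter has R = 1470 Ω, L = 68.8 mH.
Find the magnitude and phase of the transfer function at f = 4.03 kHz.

Step 1 — Angular frequency: ω = 2π·4030 = 2.532e+04 rad/s.
Step 2 — Transfer function: H(jω) = jωL/(R + jωL).
Step 3 — Numerator jωL = j·1742; denominator R + jωL = 1470 + j1742.
Step 4 — H = 0.5841 + j0.4929.
Step 5 — Magnitude: |H| = 0.7643 (-2.3 dB); phase: φ = 40.2°.

|H| = 0.7643 (-2.3 dB), φ = 40.2°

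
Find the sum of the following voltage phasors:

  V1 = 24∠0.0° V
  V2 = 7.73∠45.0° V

Step 1 — Convert each phasor to rectangular form:
  V1 = 24·(cos(0.0°) + j·sin(0.0°)) = 24 V
  V2 = 7.73·(cos(45.0°) + j·sin(45.0°)) = 5.466 + j5.466 V
Step 2 — Sum components: V_total = 29.47 + j5.466 V.
Step 3 — Convert to polar: |V_total| = 29.97 V, ∠V_total = 10.5°.

V_total = 29.97∠10.5° V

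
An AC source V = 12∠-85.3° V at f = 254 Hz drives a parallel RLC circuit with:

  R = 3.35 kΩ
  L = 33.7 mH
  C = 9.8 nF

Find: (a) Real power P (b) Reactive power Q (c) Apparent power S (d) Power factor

Step 1 — Angular frequency: ω = 2π·f = 2π·254 = 1596 rad/s.
Step 2 — Component impedances:
  R: Z = R = 3350 Ω
  L: Z = jωL = j·1596·0.0337 = 0 + j53.78 Ω
  C: Z = 1/(jωC) = -j/(ω·C) = 0 - j6.394e+04 Ω
Step 3 — Parallel combination: 1/Z_total = 1/R + 1/L + 1/C; Z_total = 0.8647 + j53.81 Ω = 53.82∠89.1° Ω.
Step 4 — Source phasor: V = 12∠-85.3° V = 0.9833 - j11.96 V.
Step 5 — Current: I = V / Z = -0.2219 - j0.02184 A = 0.223∠-174.4° A.
Step 6 — Complex power: S = V·I* = 0.04299 + j2.675 VA.
Step 7 — Real power: P = Re(S) = 0.04299 W.
Step 8 — Reactive power: Q = Im(S) = 2.675 VAR.
Step 9 — Apparent power: |S| = 2.676 VA.
Step 10 — Power factor: PF = P/|S| = 0.01607 (lagging).

(a) P = 0.04299 W  (b) Q = 2.675 VAR  (c) S = 2.676 VA  (d) PF = 0.01607 (lagging)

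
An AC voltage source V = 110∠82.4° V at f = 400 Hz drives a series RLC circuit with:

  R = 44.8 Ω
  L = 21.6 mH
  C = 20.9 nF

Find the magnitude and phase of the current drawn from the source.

Step 1 — Angular frequency: ω = 2π·f = 2π·400 = 2513 rad/s.
Step 2 — Component impedances:
  R: Z = R = 44.8 Ω
  L: Z = jωL = j·2513·0.0216 = 0 + j54.29 Ω
  C: Z = 1/(jωC) = -j/(ω·C) = 0 - j1.904e+04 Ω
Step 3 — Series combination: Z_total = R + L + C = 44.8 - j1.898e+04 Ω = 1.898e+04∠-89.9° Ω.
Step 4 — Source phasor: V = 110∠82.4° V = 14.55 + j109 V.
Step 5 — Ohm's law: I = V / Z_total = (14.55 + j109) / (44.8 - j1.898e+04) = -0.005742 + j0.0007799 A.
Step 6 — Convert to polar: |I| = 0.005795 A, ∠I = 172.3°.

I = 0.005795∠172.3° A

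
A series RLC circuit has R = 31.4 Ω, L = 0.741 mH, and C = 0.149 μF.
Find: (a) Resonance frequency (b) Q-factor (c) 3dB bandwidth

Step 1 — Resonance condition Im(Z)=0 gives ω₀ = 1/√(LC).
Step 2 — ω₀ = 1/√(0.000741·1.49e-07) = 9.517e+04 rad/s.
Step 3 — f₀ = ω₀/(2π) = 1.515e+04 Hz.
Step 4 — Series Q: Q = ω₀L/R = 9.517e+04·0.000741/31.4 = 2.246.
Step 5 — 3dB bandwidth: Δω = ω₀/Q = 4.238e+04 rad/s; BW = Δω/(2π) = 6744 Hz.

(a) f₀ = 1.515e+04 Hz  (b) Q = 2.246  (c) BW = 6744 Hz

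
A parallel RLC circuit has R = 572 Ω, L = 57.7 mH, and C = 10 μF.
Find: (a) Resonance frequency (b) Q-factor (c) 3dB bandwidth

Step 1 — Resonance: ω₀ = 1/√(LC) = 1/√(0.0577·1e-05) = 1316 rad/s.
Step 2 — f₀ = ω₀/(2π) = 209.5 Hz.
Step 3 — Parallel Q: Q = R/(ω₀L) = 572/(1316·0.0577) = 7.53.
Step 4 — Bandwidth: Δω = ω₀/Q = 174.8 rad/s; BW = Δω/(2π) = 27.82 Hz.

(a) f₀ = 209.5 Hz  (b) Q = 7.53  (c) BW = 27.82 Hz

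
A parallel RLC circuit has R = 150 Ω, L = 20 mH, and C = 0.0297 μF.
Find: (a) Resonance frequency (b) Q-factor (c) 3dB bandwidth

Step 1 — Resonance: ω₀ = 1/√(LC) = 1/√(0.02·2.97e-08) = 4.103e+04 rad/s.
Step 2 — f₀ = ω₀/(2π) = 6530 Hz.
Step 3 — Parallel Q: Q = R/(ω₀L) = 150/(4.103e+04·0.02) = 0.1828.
Step 4 — Bandwidth: Δω = ω₀/Q = 2.245e+05 rad/s; BW = Δω/(2π) = 3.573e+04 Hz.

(a) f₀ = 6530 Hz  (b) Q = 0.1828  (c) BW = 3.573e+04 Hz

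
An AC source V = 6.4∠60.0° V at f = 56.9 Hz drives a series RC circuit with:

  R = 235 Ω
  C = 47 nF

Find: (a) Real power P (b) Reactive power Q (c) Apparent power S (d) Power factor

Step 1 — Angular frequency: ω = 2π·f = 2π·56.9 = 357.5 rad/s.
Step 2 — Component impedances:
  R: Z = R = 235 Ω
  C: Z = 1/(jωC) = -j/(ω·C) = 0 - j5.951e+04 Ω
Step 3 — Series combination: Z_total = R + C = 235 - j5.951e+04 Ω = 5.951e+04∠-89.8° Ω.
Step 4 — Source phasor: V = 6.4∠60.0° V = 3.2 + j5.543 V.
Step 5 — Current: I = V / Z = -9.292e-05 + j5.414e-05 A = 0.0001075∠149.8° A.
Step 6 — Complex power: S = V·I* = 2.718e-06 - j0.0006882 VA.
Step 7 — Real power: P = Re(S) = 2.718e-06 W.
Step 8 — Reactive power: Q = Im(S) = -0.0006882 VAR.
Step 9 — Apparent power: |S| = 0.0006883 VA.
Step 10 — Power factor: PF = P/|S| = 0.003949 (leading).

(a) P = 2.718e-06 W  (b) Q = -0.0006882 VAR  (c) S = 0.0006883 VA  (d) PF = 0.003949 (leading)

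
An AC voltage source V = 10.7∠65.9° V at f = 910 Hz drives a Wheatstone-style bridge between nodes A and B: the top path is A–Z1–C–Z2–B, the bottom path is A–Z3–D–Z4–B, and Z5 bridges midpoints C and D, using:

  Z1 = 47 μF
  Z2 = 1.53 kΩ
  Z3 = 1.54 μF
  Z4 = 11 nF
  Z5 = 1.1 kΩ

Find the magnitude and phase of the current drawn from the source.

Step 1 — Angular frequency: ω = 2π·f = 2π·910 = 5718 rad/s.
Step 2 — Component impedances:
  Z1: Z = 1/(jωC) = -j/(ω·C) = 0 - j3.721 Ω
  Z2: Z = R = 1530 Ω
  Z3: Z = 1/(jωC) = -j/(ω·C) = 0 - j113.6 Ω
  Z4: Z = 1/(jωC) = -j/(ω·C) = 0 - j1.59e+04 Ω
  Z5: Z = R = 1100 Ω
Step 3 — Bridge requires nodal analysis (the Z5 bridge couples midpoints C and D, so the two paths cannot be reduced to a simple series/parallel combination). Setting node B to ground and injecting 1 A at node A, the 3-node admittance system at A, C, D solves to V_A = Z_AB = 1515 - j148.5 Ω = 1523∠-5.6° Ω.
Step 4 — Source phasor: V = 10.7∠65.9° V = 4.369 + j9.767 V.
Step 5 — Ohm's law: I = V / Z_total = (4.369 + j9.767) / (1515 - j148.5) = 0.00223 + j0.006664 A.
Step 6 — Convert to polar: |I| = 0.007027 A, ∠I = 71.5°.

I = 0.007027∠71.5° A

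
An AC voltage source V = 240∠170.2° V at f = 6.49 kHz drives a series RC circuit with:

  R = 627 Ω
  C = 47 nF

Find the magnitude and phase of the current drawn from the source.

Step 1 — Angular frequency: ω = 2π·f = 2π·6490 = 4.078e+04 rad/s.
Step 2 — Component impedances:
  R: Z = R = 627 Ω
  C: Z = 1/(jωC) = -j/(ω·C) = 0 - j521.8 Ω
Step 3 — Series combination: Z_total = R + C = 627 - j521.8 Ω = 815.7∠-39.8° Ω.
Step 4 — Source phasor: V = 240∠170.2° V = -236.5 + j40.85 V.
Step 5 — Ohm's law: I = V / Z_total = (-236.5 + j40.85) / (627 - j521.8) = -0.2549 - j0.147 A.
Step 6 — Convert to polar: |I| = 0.2942 A, ∠I = -150.0°.

I = 0.2942∠-150.0° A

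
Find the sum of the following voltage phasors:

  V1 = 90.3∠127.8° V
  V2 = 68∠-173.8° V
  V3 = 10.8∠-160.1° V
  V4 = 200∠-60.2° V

Step 1 — Convert each phasor to rectangular form:
  V1 = 90.3·(cos(127.8°) + j·sin(127.8°)) = -55.35 + j71.35 V
  V2 = 68·(cos(-173.8°) + j·sin(-173.8°)) = -67.6 - j7.344 V
  V3 = 10.8·(cos(-160.1°) + j·sin(-160.1°)) = -10.16 - j3.676 V
  V4 = 200·(cos(-60.2°) + j·sin(-60.2°)) = 99.39 - j173.6 V
Step 2 — Sum components: V_total = -33.71 - j113.2 V.
Step 3 — Convert to polar: |V_total| = 118.1 V, ∠V_total = -106.6°.

V_total = 118.1∠-106.6° V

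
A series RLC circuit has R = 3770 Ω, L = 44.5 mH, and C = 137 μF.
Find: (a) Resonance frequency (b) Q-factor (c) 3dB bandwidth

Step 1 — Resonance: ω₀ = 1/√(LC) = 1/√(0.0445·0.000137) = 405 rad/s.
Step 2 — f₀ = ω₀/(2π) = 64.46 Hz.
Step 3 — Series Q: Q = ω₀L/R = 405·0.0445/3770 = 0.004781.
Step 4 — Bandwidth: Δω = ω₀/Q = 8.472e+04 rad/s; BW = Δω/(2π) = 1.348e+04 Hz.

(a) f₀ = 64.46 Hz  (b) Q = 0.004781  (c) BW = 1.348e+04 Hz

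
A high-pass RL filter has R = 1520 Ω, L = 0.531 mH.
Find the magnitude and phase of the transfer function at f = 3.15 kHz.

Step 1 — Angular frequency: ω = 2π·3150 = 1.979e+04 rad/s.
Step 2 — Transfer function: H(jω) = jωL/(R + jωL).
Step 3 — Numerator jωL = j·10.51; denominator R + jωL = 1520 + j10.51.
Step 4 — H = 4.78e-05 + j0.006914.
Step 5 — Magnitude: |H| = 0.006914 (-43.2 dB); phase: φ = 89.6°.

|H| = 0.006914 (-43.2 dB), φ = 89.6°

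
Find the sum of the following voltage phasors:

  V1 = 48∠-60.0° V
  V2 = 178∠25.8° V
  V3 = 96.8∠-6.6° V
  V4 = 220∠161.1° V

Step 1 — Convert each phasor to rectangular form:
  V1 = 48·(cos(-60.0°) + j·sin(-60.0°)) = 24 - j41.57 V
  V2 = 178·(cos(25.8°) + j·sin(25.8°)) = 160.3 + j77.47 V
  V3 = 96.8·(cos(-6.6°) + j·sin(-6.6°)) = 96.16 - j11.13 V
  V4 = 220·(cos(161.1°) + j·sin(161.1°)) = -208.1 + j71.26 V
Step 2 — Sum components: V_total = 72.28 + j96.04 V.
Step 3 — Convert to polar: |V_total| = 120.2 V, ∠V_total = 53.0°.

V_total = 120.2∠53.0° V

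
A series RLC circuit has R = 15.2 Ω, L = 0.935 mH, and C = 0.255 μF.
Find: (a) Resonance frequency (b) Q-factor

Step 1 — Resonance condition Im(Z)=0 gives ω₀ = 1/√(LC).
Step 2 — ω₀ = 1/√(0.000935·2.55e-07) = 6.476e+04 rad/s.
Step 3 — f₀ = ω₀/(2π) = 1.031e+04 Hz.
Step 4 — Series Q: Q = ω₀L/R = 6.476e+04·0.000935/15.2 = 3.984.

(a) f₀ = 1.031e+04 Hz  (b) Q = 3.984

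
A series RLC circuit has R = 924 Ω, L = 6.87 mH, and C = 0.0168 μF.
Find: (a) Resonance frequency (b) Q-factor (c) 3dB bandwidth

Step 1 — Resonance condition Im(Z)=0 gives ω₀ = 1/√(LC).
Step 2 — ω₀ = 1/√(0.00687·1.68e-08) = 9.308e+04 rad/s.
Step 3 — f₀ = ω₀/(2π) = 1.481e+04 Hz.
Step 4 — Series Q: Q = ω₀L/R = 9.308e+04·0.00687/924 = 0.6921.
Step 5 — 3dB bandwidth: Δω = ω₀/Q = 1.345e+05 rad/s; BW = Δω/(2π) = 2.141e+04 Hz.

(a) f₀ = 1.481e+04 Hz  (b) Q = 0.6921  (c) BW = 2.141e+04 Hz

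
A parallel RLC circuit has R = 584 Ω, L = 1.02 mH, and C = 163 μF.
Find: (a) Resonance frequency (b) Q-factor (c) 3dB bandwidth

Step 1 — Resonance: ω₀ = 1/√(LC) = 1/√(0.00102·0.000163) = 2452 rad/s.
Step 2 — f₀ = ω₀/(2π) = 390.3 Hz.
Step 3 — Parallel Q: Q = R/(ω₀L) = 584/(2452·0.00102) = 233.5.
Step 4 — Bandwidth: Δω = ω₀/Q = 10.51 rad/s; BW = Δω/(2π) = 1.672 Hz.

(a) f₀ = 390.3 Hz  (b) Q = 233.5  (c) BW = 1.672 Hz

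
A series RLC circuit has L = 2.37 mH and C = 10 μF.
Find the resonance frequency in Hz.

Step 1 — Resonance condition Im(Z)=0 gives ω₀ = 1/√(LC).
Step 2 — ω₀ = 1/√(0.00237·1e-05) = 6496 rad/s.
Step 3 — f₀ = ω₀/(2π) = 1034 Hz.

f₀ = 1034 Hz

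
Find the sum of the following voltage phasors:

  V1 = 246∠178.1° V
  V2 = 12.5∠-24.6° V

Step 1 — Convert each phasor to rectangular form:
  V1 = 246·(cos(178.1°) + j·sin(178.1°)) = -245.9 + j8.156 V
  V2 = 12.5·(cos(-24.6°) + j·sin(-24.6°)) = 11.37 - j5.204 V
Step 2 — Sum components: V_total = -234.5 + j2.953 V.
Step 3 — Convert to polar: |V_total| = 234.5 V, ∠V_total = 179.3°.

V_total = 234.5∠179.3° V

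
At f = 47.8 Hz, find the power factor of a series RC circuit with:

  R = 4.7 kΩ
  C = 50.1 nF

Step 1 — Angular frequency: ω = 2π·f = 2π·47.8 = 300.3 rad/s.
Step 2 — Component impedances:
  R: Z = R = 4700 Ω
  C: Z = 1/(jωC) = -j/(ω·C) = 0 - j6.646e+04 Ω
Step 3 — Series combination: Z_total = R + C = 4700 - j6.646e+04 Ω = 6.663e+04∠-86.0° Ω.
Step 4 — Power factor: PF = cos(φ) = Re(Z)/|Z| = 4700/6.663e+04 = 0.07054.
Step 5 — Type: Im(Z) = -6.646e+04 ⇒ leading (phase φ = -86.0°).

PF = 0.07054 (leading, φ = -86.0°)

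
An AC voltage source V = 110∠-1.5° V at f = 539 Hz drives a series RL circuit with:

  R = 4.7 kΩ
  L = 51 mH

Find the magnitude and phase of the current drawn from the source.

Step 1 — Angular frequency: ω = 2π·f = 2π·539 = 3387 rad/s.
Step 2 — Component impedances:
  R: Z = R = 4700 Ω
  L: Z = jωL = j·3387·0.051 = 0 + j172.7 Ω
Step 3 — Series combination: Z_total = R + L = 4700 + j172.7 Ω = 4703∠2.1° Ω.
Step 4 — Source phasor: V = 110∠-1.5° V = 110 - j2.879 V.
Step 5 — Ohm's law: I = V / Z_total = (110 - j2.879) / (4700 + j172.7) = 0.02334 - j0.00147 A.
Step 6 — Convert to polar: |I| = 0.02339 A, ∠I = -3.6°.

I = 0.02339∠-3.6° A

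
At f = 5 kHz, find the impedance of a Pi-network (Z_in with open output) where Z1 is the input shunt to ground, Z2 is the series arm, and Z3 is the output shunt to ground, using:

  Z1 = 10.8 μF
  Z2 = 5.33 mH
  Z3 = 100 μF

Step 1 — Angular frequency: ω = 2π·f = 2π·5000 = 3.142e+04 rad/s.
Step 2 — Component impedances:
  Z1: Z = 1/(jωC) = -j/(ω·C) = 0 - j2.947 Ω
  Z2: Z = jωL = j·3.142e+04·0.00533 = 0 + j167.4 Ω
  Z3: Z = 1/(jωC) = -j/(ω·C) = 0 - j0.3183 Ω
Step 3 — With open output, the series arm Z2 and the output shunt Z3 appear in series to ground: Z2 + Z3 = 0 + j167.1 Ω.
Step 4 — Parallel with input shunt Z1: Z_in = Z1 || (Z2 + Z3) = 0 - j3 Ω = 3∠-90.0° Ω.

Z = 0 - j3 Ω = 3∠-90.0° Ω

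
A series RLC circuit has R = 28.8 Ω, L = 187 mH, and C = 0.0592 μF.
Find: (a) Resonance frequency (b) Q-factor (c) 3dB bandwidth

Step 1 — Resonance condition Im(Z)=0 gives ω₀ = 1/√(LC).
Step 2 — ω₀ = 1/√(0.187·5.92e-08) = 9504 rad/s.
Step 3 — f₀ = ω₀/(2π) = 1513 Hz.
Step 4 — Series Q: Q = ω₀L/R = 9504·0.187/28.8 = 61.71.
Step 5 — 3dB bandwidth: Δω = ω₀/Q = 154 rad/s; BW = Δω/(2π) = 24.51 Hz.

(a) f₀ = 1513 Hz  (b) Q = 61.71  (c) BW = 24.51 Hz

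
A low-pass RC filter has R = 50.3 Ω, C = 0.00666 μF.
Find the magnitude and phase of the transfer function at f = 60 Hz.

Step 1 — Angular frequency: ω = 2π·60 = 377 rad/s.
Step 2 — Transfer function: H(jω) = 1/(1 + jωRC).
Step 3 — Denominator: 1 + jωRC = 1 + j·377·50.3·6.66e-09 = 1 + j0.0001263.
Step 4 — H = 1 - j0.0001263.
Step 5 — Magnitude: |H| = 1 (-0.0 dB); phase: φ = -0.0°.

|H| = 1 (-0.0 dB), φ = -0.0°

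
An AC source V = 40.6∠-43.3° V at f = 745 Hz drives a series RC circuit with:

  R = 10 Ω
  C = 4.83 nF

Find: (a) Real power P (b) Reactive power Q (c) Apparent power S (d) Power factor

Step 1 — Angular frequency: ω = 2π·f = 2π·745 = 4681 rad/s.
Step 2 — Component impedances:
  R: Z = R = 10 Ω
  C: Z = 1/(jωC) = -j/(ω·C) = 0 - j4.423e+04 Ω
Step 3 — Series combination: Z_total = R + C = 10 - j4.423e+04 Ω = 4.423e+04∠-90.0° Ω.
Step 4 — Source phasor: V = 40.6∠-43.3° V = 29.55 - j27.84 V.
Step 5 — Current: I = V / Z = 0.0006297 + j0.0006679 A = 0.0009179∠46.7° A.
Step 6 — Complex power: S = V·I* = 8.426e-06 - j0.03727 VA.
Step 7 — Real power: P = Re(S) = 8.426e-06 W.
Step 8 — Reactive power: Q = Im(S) = -0.03727 VAR.
Step 9 — Apparent power: |S| = 0.03727 VA.
Step 10 — Power factor: PF = P/|S| = 0.0002261 (leading).

(a) P = 8.426e-06 W  (b) Q = -0.03727 VAR  (c) S = 0.03727 VA  (d) PF = 0.0002261 (leading)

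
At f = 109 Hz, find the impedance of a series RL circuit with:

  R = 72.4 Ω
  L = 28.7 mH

Step 1 — Angular frequency: ω = 2π·f = 2π·109 = 684.9 rad/s.
Step 2 — Component impedances:
  R: Z = R = 72.4 Ω
  L: Z = jωL = j·684.9·0.0287 = 0 + j19.66 Ω
Step 3 — Series combination: Z_total = R + L = 72.4 + j19.66 Ω = 75.02∠15.2° Ω.

Z = 72.4 + j19.66 Ω = 75.02∠15.2° Ω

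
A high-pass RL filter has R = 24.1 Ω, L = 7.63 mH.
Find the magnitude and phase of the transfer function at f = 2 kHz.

Step 1 — Angular frequency: ω = 2π·2000 = 1.257e+04 rad/s.
Step 2 — Transfer function: H(jω) = jωL/(R + jωL).
Step 3 — Numerator jωL = j·95.88; denominator R + jωL = 24.1 + j95.88.
Step 4 — H = 0.9406 + j0.2364.
Step 5 — Magnitude: |H| = 0.9698 (-0.3 dB); phase: φ = 14.1°.

|H| = 0.9698 (-0.3 dB), φ = 14.1°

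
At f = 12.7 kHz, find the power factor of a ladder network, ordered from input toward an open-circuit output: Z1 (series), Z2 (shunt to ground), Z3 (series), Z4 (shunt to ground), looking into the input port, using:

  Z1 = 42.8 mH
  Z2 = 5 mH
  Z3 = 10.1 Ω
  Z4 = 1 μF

Step 1 — Angular frequency: ω = 2π·f = 2π·1.27e+04 = 7.98e+04 rad/s.
Step 2 — Component impedances:
  Z1: Z = jωL = j·7.98e+04·0.0428 = 0 + j3415 Ω
  Z2: Z = jωL = j·7.98e+04·0.005 = 0 + j399 Ω
  Z3: Z = R = 10.1 Ω
  Z4: Z = 1/(jωC) = -j/(ω·C) = 0 - j12.53 Ω
Step 3 — Ladder network (open output): work backward from the far end, alternating series and parallel combinations. Z_in = 10.76 + j3403 Ω = 3403∠89.8° Ω.
Step 4 — Power factor: PF = cos(φ) = Re(Z)/|Z| = 10.76/3403 = 0.003162.
Step 5 — Type: Im(Z) = 3403 ⇒ lagging (phase φ = 89.8°).

PF = 0.003162 (lagging, φ = 89.8°)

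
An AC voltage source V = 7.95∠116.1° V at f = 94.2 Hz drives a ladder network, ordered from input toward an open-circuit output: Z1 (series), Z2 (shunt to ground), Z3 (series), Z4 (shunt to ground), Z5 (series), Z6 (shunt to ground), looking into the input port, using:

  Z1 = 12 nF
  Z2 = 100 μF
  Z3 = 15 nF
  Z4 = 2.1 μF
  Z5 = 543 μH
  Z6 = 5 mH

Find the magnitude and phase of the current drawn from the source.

Step 1 — Angular frequency: ω = 2π·f = 2π·94.2 = 591.9 rad/s.
Step 2 — Component impedances:
  Z1: Z = 1/(jωC) = -j/(ω·C) = 0 - j1.408e+05 Ω
  Z2: Z = 1/(jωC) = -j/(ω·C) = 0 - j16.9 Ω
  Z3: Z = 1/(jωC) = -j/(ω·C) = 0 - j1.126e+05 Ω
  Z4: Z = 1/(jωC) = -j/(ω·C) = 0 - j804.5 Ω
  Z5: Z = jωL = j·591.9·0.000543 = 0 + j0.3214 Ω
  Z6: Z = jωL = j·591.9·0.005 = 0 + j2.959 Ω
Step 3 — Ladder network (open output): work backward from the far end, alternating series and parallel combinations. Z_in = 0 - j1.408e+05 Ω = 1.408e+05∠-90.0° Ω.
Step 4 — Source phasor: V = 7.95∠116.1° V = -3.498 + j7.139 V.
Step 5 — Ohm's law: I = V / Z_total = (-3.498 + j7.139) / (0 - j1.408e+05) = -5.07e-05 - j2.484e-05 A.
Step 6 — Convert to polar: |I| = 5.646e-05 A, ∠I = -153.9°.

I = 5.646e-05∠-153.9° A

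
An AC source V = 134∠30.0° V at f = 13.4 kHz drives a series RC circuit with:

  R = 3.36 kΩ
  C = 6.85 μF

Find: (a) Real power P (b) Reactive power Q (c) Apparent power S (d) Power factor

Step 1 — Angular frequency: ω = 2π·f = 2π·1.34e+04 = 8.419e+04 rad/s.
Step 2 — Component impedances:
  R: Z = R = 3360 Ω
  C: Z = 1/(jωC) = -j/(ω·C) = 0 - j1.734 Ω
Step 3 — Series combination: Z_total = R + C = 3360 - j1.734 Ω = 3360∠-0.0° Ω.
Step 4 — Source phasor: V = 134∠30.0° V = 116 + j67 V.
Step 5 — Current: I = V / Z = 0.03453 + j0.01996 A = 0.03988∠30.0° A.
Step 6 — Complex power: S = V·I* = 5.344 - j0.002758 VA.
Step 7 — Real power: P = Re(S) = 5.344 W.
Step 8 — Reactive power: Q = Im(S) = -0.002758 VAR.
Step 9 — Apparent power: |S| = 5.344 VA.
Step 10 — Power factor: PF = P/|S| = 1 (leading).

(a) P = 5.344 W  (b) Q = -0.002758 VAR  (c) S = 5.344 VA  (d) PF = 1 (leading)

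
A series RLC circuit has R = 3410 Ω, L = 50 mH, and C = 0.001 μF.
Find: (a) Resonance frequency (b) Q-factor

Step 1 — Resonance condition Im(Z)=0 gives ω₀ = 1/√(LC).
Step 2 — ω₀ = 1/√(0.05·1e-09) = 1.414e+05 rad/s.
Step 3 — f₀ = ω₀/(2π) = 2.251e+04 Hz.
Step 4 — Series Q: Q = ω₀L/R = 1.414e+05·0.05/3410 = 2.074.

(a) f₀ = 2.251e+04 Hz  (b) Q = 2.074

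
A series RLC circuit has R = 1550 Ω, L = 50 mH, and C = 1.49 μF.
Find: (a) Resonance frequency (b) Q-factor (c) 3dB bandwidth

Step 1 — Resonance condition Im(Z)=0 gives ω₀ = 1/√(LC).
Step 2 — ω₀ = 1/√(0.05·1.49e-06) = 3664 rad/s.
Step 3 — f₀ = ω₀/(2π) = 583.1 Hz.
Step 4 — Series Q: Q = ω₀L/R = 3664·0.05/1550 = 0.1182.
Step 5 — 3dB bandwidth: Δω = ω₀/Q = 3.1e+04 rad/s; BW = Δω/(2π) = 4934 Hz.

(a) f₀ = 583.1 Hz  (b) Q = 0.1182  (c) BW = 4934 Hz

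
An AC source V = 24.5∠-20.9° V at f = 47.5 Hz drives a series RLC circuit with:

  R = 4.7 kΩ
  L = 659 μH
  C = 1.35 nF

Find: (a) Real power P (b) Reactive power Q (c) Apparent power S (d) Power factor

Step 1 — Angular frequency: ω = 2π·f = 2π·47.5 = 298.5 rad/s.
Step 2 — Component impedances:
  R: Z = R = 4700 Ω
  L: Z = jωL = j·298.5·0.000659 = 0 + j0.1967 Ω
  C: Z = 1/(jωC) = -j/(ω·C) = 0 - j2.482e+06 Ω
Step 3 — Series combination: Z_total = R + L + C = 4700 - j2.482e+06 Ω = 2.482e+06∠-89.9° Ω.
Step 4 — Source phasor: V = 24.5∠-20.9° V = 22.89 - j8.74 V.
Step 5 — Current: I = V / Z = 3.539e-06 + j9.215e-06 A = 9.871e-06∠69.0° A.
Step 6 — Complex power: S = V·I* = 4.58e-07 - j0.0002418 VA.
Step 7 — Real power: P = Re(S) = 4.58e-07 W.
Step 8 — Reactive power: Q = Im(S) = -0.0002418 VAR.
Step 9 — Apparent power: |S| = 0.0002418 VA.
Step 10 — Power factor: PF = P/|S| = 0.001894 (leading).

(a) P = 4.58e-07 W  (b) Q = -0.0002418 VAR  (c) S = 0.0002418 VA  (d) PF = 0.001894 (leading)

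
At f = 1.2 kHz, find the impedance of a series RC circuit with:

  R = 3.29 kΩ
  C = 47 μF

Step 1 — Angular frequency: ω = 2π·f = 2π·1200 = 7540 rad/s.
Step 2 — Component impedances:
  R: Z = R = 3290 Ω
  C: Z = 1/(jωC) = -j/(ω·C) = 0 - j2.822 Ω
Step 3 — Series combination: Z_total = R + C = 3290 - j2.822 Ω = 3290∠-0.0° Ω.

Z = 3290 - j2.822 Ω = 3290∠-0.0° Ω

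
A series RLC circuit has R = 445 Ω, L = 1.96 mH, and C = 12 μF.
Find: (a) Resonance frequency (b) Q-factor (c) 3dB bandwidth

Step 1 — Resonance: ω₀ = 1/√(LC) = 1/√(0.00196·1.2e-05) = 6521 rad/s.
Step 2 — f₀ = ω₀/(2π) = 1038 Hz.
Step 3 — Series Q: Q = ω₀L/R = 6521·0.00196/445 = 0.02872.
Step 4 — Bandwidth: Δω = ω₀/Q = 2.27e+05 rad/s; BW = Δω/(2π) = 3.613e+04 Hz.

(a) f₀ = 1038 Hz  (b) Q = 0.02872  (c) BW = 3.613e+04 Hz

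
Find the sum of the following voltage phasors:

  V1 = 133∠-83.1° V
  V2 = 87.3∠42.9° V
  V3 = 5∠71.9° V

Step 1 — Convert each phasor to rectangular form:
  V1 = 133·(cos(-83.1°) + j·sin(-83.1°)) = 15.98 - j132 V
  V2 = 87.3·(cos(42.9°) + j·sin(42.9°)) = 63.95 + j59.43 V
  V3 = 5·(cos(71.9°) + j·sin(71.9°)) = 1.553 + j4.753 V
Step 2 — Sum components: V_total = 81.48 - j67.86 V.
Step 3 — Convert to polar: |V_total| = 106 V, ∠V_total = -39.8°.

V_total = 106∠-39.8° V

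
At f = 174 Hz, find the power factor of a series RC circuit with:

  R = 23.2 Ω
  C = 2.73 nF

Step 1 — Angular frequency: ω = 2π·f = 2π·174 = 1093 rad/s.
Step 2 — Component impedances:
  R: Z = R = 23.2 Ω
  C: Z = 1/(jωC) = -j/(ω·C) = 0 - j3.35e+05 Ω
Step 3 — Series combination: Z_total = R + C = 23.2 - j3.35e+05 Ω = 3.35e+05∠-90.0° Ω.
Step 4 — Power factor: PF = cos(φ) = Re(Z)/|Z| = 23.2/3.3505e+05 = 6.924e-05.
Step 5 — Type: Im(Z) = -3.35e+05 ⇒ leading (phase φ = -90.0°).

PF = 6.924e-05 (leading, φ = -90.0°)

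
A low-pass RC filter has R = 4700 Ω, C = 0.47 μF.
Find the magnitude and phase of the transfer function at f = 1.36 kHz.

Step 1 — Angular frequency: ω = 2π·1360 = 8545 rad/s.
Step 2 — Transfer function: H(jω) = 1/(1 + jωRC).
Step 3 — Denominator: 1 + jωRC = 1 + j·8545·4700·4.7e-07 = 1 + j18.88.
Step 4 — H = 0.002799 - j0.05283.
Step 5 — Magnitude: |H| = 0.0529 (-25.5 dB); phase: φ = -87.0°.

|H| = 0.0529 (-25.5 dB), φ = -87.0°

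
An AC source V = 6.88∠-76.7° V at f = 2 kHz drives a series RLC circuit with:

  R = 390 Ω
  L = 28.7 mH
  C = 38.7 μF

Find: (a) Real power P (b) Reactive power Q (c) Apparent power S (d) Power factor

Step 1 — Angular frequency: ω = 2π·f = 2π·2000 = 1.257e+04 rad/s.
Step 2 — Component impedances:
  R: Z = R = 390 Ω
  L: Z = jωL = j·1.257e+04·0.0287 = 0 + j360.7 Ω
  C: Z = 1/(jωC) = -j/(ω·C) = 0 - j2.056 Ω
Step 3 — Series combination: Z_total = R + L + C = 390 + j358.6 Ω = 529.8∠42.6° Ω.
Step 4 — Source phasor: V = 6.88∠-76.7° V = 1.583 - j6.695 V.
Step 5 — Current: I = V / Z = -0.006355 - j0.01132 A = 0.01299∠-119.3° A.
Step 6 — Complex power: S = V·I* = 0.06577 + j0.06047 VA.
Step 7 — Real power: P = Re(S) = 0.06577 W.
Step 8 — Reactive power: Q = Im(S) = 0.06047 VAR.
Step 9 — Apparent power: |S| = 0.08934 VA.
Step 10 — Power factor: PF = P/|S| = 0.7361 (lagging).

(a) P = 0.06577 W  (b) Q = 0.06047 VAR  (c) S = 0.08934 VA  (d) PF = 0.7361 (lagging)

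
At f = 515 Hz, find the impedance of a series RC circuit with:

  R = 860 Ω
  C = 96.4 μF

Step 1 — Angular frequency: ω = 2π·f = 2π·515 = 3236 rad/s.
Step 2 — Component impedances:
  R: Z = R = 860 Ω
  C: Z = 1/(jωC) = -j/(ω·C) = 0 - j3.206 Ω
Step 3 — Series combination: Z_total = R + C = 860 - j3.206 Ω = 860∠-0.2° Ω.

Z = 860 - j3.206 Ω = 860∠-0.2° Ω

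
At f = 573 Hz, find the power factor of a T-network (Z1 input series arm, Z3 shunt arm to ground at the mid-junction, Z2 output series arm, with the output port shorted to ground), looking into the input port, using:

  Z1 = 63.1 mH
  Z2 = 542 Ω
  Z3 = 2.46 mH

Step 1 — Angular frequency: ω = 2π·f = 2π·573 = 3600 rad/s.
Step 2 — Component impedances:
  Z1: Z = jωL = j·3600·0.0631 = 0 + j227.2 Ω
  Z2: Z = R = 542 Ω
  Z3: Z = jωL = j·3600·0.00246 = 0 + j8.857 Ω
Step 3 — With the output port shorted to ground, the output series arm Z2 runs from the junction to ground; the shunt arm Z3 also runs from the junction to ground. They appear in parallel: Z3 || Z2 = 0.1447 + j8.854 Ω.
Step 4 — Series with input arm Z1: Z_in = Z1 + (Z3 || Z2) = 0.1447 + j236 Ω = 236∠90.0° Ω.
Step 5 — Power factor: PF = cos(φ) = Re(Z)/|Z| = 0.14469/236.03 = 0.000613.
Step 6 — Type: Im(Z) = 236 ⇒ lagging (phase φ = 90.0°).

PF = 0.000613 (lagging, φ = 90.0°)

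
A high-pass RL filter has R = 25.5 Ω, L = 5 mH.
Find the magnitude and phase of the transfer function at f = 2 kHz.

Step 1 — Angular frequency: ω = 2π·2000 = 1.257e+04 rad/s.
Step 2 — Transfer function: H(jω) = jωL/(R + jωL).
Step 3 — Numerator jωL = j·62.83; denominator R + jωL = 25.5 + j62.83.
Step 4 — H = 0.8586 + j0.3485.
Step 5 — Magnitude: |H| = 0.9266 (-0.7 dB); phase: φ = 22.1°.

|H| = 0.9266 (-0.7 dB), φ = 22.1°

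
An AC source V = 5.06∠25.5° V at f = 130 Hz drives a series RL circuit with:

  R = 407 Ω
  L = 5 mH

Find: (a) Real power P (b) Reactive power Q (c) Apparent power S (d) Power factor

Step 1 — Angular frequency: ω = 2π·f = 2π·130 = 816.8 rad/s.
Step 2 — Component impedances:
  R: Z = R = 407 Ω
  L: Z = jωL = j·816.8·0.005 = 0 + j4.084 Ω
Step 3 — Series combination: Z_total = R + L = 407 + j4.084 Ω = 407∠0.6° Ω.
Step 4 — Source phasor: V = 5.06∠25.5° V = 4.567 + j2.178 V.
Step 5 — Current: I = V / Z = 0.01127 + j0.005239 A = 0.01243∠24.9° A.
Step 6 — Complex power: S = V·I* = 0.0629 + j0.0006312 VA.
Step 7 — Real power: P = Re(S) = 0.0629 W.
Step 8 — Reactive power: Q = Im(S) = 0.0006312 VAR.
Step 9 — Apparent power: |S| = 0.0629 VA.
Step 10 — Power factor: PF = P/|S| = 0.9999 (lagging).

(a) P = 0.0629 W  (b) Q = 0.0006312 VAR  (c) S = 0.0629 VA  (d) PF = 0.9999 (lagging)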